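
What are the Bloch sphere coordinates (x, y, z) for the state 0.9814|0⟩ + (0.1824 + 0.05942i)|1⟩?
(0.358, 0.1166, 0.9263)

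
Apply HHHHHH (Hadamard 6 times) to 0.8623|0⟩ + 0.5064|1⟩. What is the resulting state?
0.8623|0⟩ + 0.5064|1⟩

H² = I, so an even number of Hadamards cancels: H^6 = I and the state is unchanged.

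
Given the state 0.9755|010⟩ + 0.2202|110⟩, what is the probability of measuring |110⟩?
0.04849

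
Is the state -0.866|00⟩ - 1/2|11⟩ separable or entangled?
Entangled

Writing the state as a|00⟩ + b|01⟩ + c|10⟩ + d|11⟩, it is a product state iff ad − bc = 0.
Here (a, b, c, d) = (-0.866, 0, 0, -1/2): ad − bc = (-0.866)(-1/2) − (0)(0) = 0.433 ≠ 0, so the state is entangled.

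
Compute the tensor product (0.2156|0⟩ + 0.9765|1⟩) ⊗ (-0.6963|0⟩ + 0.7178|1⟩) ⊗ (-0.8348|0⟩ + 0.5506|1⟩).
0.1253|000⟩ - 0.08266|001⟩ - 0.1292|010⟩ + 0.08521|011⟩ + 0.5676|100⟩ - 0.3744|101⟩ - 0.5851|110⟩ + 0.3859|111⟩

amp(|b₁b₂…⟩) = product of the factor amplitudes for bits b₁, b₂, …; only kets whose every factor amplitude is nonzero survive.
|000⟩: (0.2156)(-0.6963)(-0.8348) = 0.1253
|001⟩: (0.2156)(-0.6963)(0.5506) = -0.08266
|010⟩: (0.2156)(0.7178)(-0.8348) = -0.1292
|011⟩: (0.2156)(0.7178)(0.5506) = 0.08521
|100⟩: (0.9765)(-0.6963)(-0.8348) = 0.5676
|101⟩: (0.9765)(-0.6963)(0.5506) = -0.3744
|110⟩: (0.9765)(0.7178)(-0.8348) = -0.5851
|111⟩: (0.9765)(0.7178)(0.5506) = 0.3859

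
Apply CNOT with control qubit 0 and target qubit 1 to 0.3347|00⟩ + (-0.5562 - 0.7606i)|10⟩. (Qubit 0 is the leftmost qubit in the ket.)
0.3347|00⟩ + (-0.5562 - 0.7606i)|11⟩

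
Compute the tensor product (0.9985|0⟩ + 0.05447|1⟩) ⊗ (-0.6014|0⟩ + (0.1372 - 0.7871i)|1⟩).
-0.6005|00⟩ + (0.137 - 0.7859i)|01⟩ - 0.03276|10⟩ + (0.007473 - 0.04287i)|11⟩

amp(|b₁b₂…⟩) = product of the factor amplitudes for bits b₁, b₂, …; only kets whose every factor amplitude is nonzero survive.
|00⟩: (0.9985)(-0.6014) = -0.6005
|01⟩: (0.9985)(0.1372 - 0.7871i) = (0.137 - 0.7859i)
|10⟩: (0.05447)(-0.6014) = -0.03276
|11⟩: (0.05447)(0.1372 - 0.7871i) = (0.007473 - 0.04287i)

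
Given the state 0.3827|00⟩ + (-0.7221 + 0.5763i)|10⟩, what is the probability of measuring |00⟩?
0.1465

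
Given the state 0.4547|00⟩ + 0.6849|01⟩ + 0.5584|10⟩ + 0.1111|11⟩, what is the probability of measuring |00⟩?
0.2068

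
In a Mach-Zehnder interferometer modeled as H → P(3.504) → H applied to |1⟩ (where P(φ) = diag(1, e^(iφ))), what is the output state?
(0.9675 + 0.1773i)|0⟩ + (0.03248 - 0.1773i)|1⟩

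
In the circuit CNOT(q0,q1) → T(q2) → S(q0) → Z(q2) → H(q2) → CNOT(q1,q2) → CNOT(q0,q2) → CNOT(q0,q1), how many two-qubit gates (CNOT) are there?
4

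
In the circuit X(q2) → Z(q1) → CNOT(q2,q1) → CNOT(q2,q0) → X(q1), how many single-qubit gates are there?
3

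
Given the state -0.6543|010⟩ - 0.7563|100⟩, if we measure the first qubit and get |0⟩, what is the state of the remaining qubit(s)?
-|10⟩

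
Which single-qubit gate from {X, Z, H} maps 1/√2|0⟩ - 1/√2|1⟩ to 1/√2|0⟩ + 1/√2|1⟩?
Z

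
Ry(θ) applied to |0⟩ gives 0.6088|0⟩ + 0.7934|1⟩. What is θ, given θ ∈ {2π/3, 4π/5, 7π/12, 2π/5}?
7π/12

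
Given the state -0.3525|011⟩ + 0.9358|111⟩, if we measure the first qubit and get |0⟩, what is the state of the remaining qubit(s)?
-|11⟩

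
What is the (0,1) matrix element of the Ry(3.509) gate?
-0.9832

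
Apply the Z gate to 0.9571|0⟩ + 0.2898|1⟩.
0.9571|0⟩ - 0.2898|1⟩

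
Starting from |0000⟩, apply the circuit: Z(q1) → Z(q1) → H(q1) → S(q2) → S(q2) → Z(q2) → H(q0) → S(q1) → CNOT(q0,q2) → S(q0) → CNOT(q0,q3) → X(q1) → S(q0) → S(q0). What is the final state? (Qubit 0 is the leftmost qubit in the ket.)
(1/2)i|0000⟩ + 1/2|0100⟩ + 1/2|1011⟩ - (1/2)i|1111⟩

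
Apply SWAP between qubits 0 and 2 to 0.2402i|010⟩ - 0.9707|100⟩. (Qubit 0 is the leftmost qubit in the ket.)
-0.9707|001⟩ + 0.2402i|010⟩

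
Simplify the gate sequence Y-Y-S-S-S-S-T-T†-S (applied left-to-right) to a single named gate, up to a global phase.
S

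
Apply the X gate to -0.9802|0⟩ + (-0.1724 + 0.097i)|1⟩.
(-0.1724 + 0.097i)|0⟩ - 0.9802|1⟩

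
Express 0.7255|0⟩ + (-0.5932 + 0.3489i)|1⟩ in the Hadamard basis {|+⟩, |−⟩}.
(0.09355 + 0.2467i)|+⟩ + (0.9325 - 0.2467i)|−⟩

With |ψ⟩ = α|0⟩ + β|1⟩, the Hadamard-basis coefficients are ⟨+|ψ⟩ = (α + β)/√2 and ⟨−|ψ⟩ = (α − β)/√2.
Here α = 0.7255, β = (-0.5932 + 0.3489i): (α + β)/√2 = (0.09355 + 0.2467i), (α − β)/√2 = (0.9325 - 0.2467i).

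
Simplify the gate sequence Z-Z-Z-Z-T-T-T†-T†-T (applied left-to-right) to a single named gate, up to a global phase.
T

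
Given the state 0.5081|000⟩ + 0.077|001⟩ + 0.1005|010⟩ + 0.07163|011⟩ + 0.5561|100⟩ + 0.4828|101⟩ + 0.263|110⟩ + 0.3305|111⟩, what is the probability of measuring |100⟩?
0.3092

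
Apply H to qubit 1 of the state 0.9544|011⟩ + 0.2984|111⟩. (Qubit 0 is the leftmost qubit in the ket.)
0.6749|001⟩ - 0.6749|011⟩ + 0.211|101⟩ - 0.211|111⟩

H on qubit 1 mixes each pair of kets that differ only in qubit 1: amplitudes (a, b) of (|…0…⟩, |…1…⟩) become ((a + b)/√2, (a − b)/√2). Kets absent from the input have amplitude 0.
(|001⟩, |011⟩): (a, b) = (0, 0.9544) → (0.6749, -0.6749)
(|101⟩, |111⟩): (a, b) = (0, 0.2984) → (0.211, -0.211)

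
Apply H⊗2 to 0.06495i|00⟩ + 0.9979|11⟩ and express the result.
(0.499 + 0.03248i)|00⟩ + (-0.499 + 0.03248i)|01⟩ + (-0.499 + 0.03248i)|10⟩ + (0.499 + 0.03248i)|11⟩

H⊗2 gives amp(|y⟩) = (1/2) Σ_x (−1)^(x·y) amp(|x⟩), where x·y is the number of positions in which both x and y have a 1.
|00⟩: (0.06495i + 0.9979)/2 = (0.499 + 0.03248i)
|01⟩: (0.06495i - 0.9979)/2 = (-0.499 + 0.03248i)
|10⟩: (0.06495i - 0.9979)/2 = (-0.499 + 0.03248i)
|11⟩: (0.06495i + 0.9979)/2 = (0.499 + 0.03248i)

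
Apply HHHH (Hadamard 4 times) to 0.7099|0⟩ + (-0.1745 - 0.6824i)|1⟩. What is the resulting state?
0.7099|0⟩ + (-0.1745 - 0.6824i)|1⟩

H² = I, so an even number of Hadamards cancels: H^4 = I and the state is unchanged.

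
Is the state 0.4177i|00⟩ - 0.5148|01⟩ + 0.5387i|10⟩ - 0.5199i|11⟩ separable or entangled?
Entangled

Writing the state as a|00⟩ + b|01⟩ + c|10⟩ + d|11⟩, it is a product state iff ad − bc = 0.
Here (a, b, c, d) = (0.4177i, -0.5148, 0.5387i, -0.5199i): ad − bc = (0.4177i)(-0.5199i) − (-0.5148)(0.5387i) = (0.2172 + 0.2773i) ≠ 0, so the state is entangled.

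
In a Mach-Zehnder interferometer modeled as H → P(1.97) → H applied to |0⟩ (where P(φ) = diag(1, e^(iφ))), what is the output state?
(0.3057 + 0.4607i)|0⟩ + (0.6943 - 0.4607i)|1⟩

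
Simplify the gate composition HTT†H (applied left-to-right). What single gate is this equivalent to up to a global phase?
I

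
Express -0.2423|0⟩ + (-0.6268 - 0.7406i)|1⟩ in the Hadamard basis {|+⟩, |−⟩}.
(-0.6145 - 0.5237i)|+⟩ + (0.2719 + 0.5237i)|−⟩

With |ψ⟩ = α|0⟩ + β|1⟩, the Hadamard-basis coefficients are ⟨+|ψ⟩ = (α + β)/√2 and ⟨−|ψ⟩ = (α − β)/√2.
Here α = -0.2423, β = (-0.6268 - 0.7406i): (α + β)/√2 = (-0.6145 - 0.5237i), (α − β)/√2 = (0.2719 + 0.5237i).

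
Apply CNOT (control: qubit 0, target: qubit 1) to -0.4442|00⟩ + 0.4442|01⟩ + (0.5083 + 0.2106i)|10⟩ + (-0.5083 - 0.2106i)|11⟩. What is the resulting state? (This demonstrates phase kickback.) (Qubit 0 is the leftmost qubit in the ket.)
-0.4442|00⟩ + 0.4442|01⟩ + (-0.5083 - 0.2106i)|10⟩ + (0.5083 + 0.2106i)|11⟩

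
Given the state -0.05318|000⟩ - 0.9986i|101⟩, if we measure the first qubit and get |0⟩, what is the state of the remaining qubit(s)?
-|00⟩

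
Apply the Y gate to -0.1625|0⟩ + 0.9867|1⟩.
-0.9867i|0⟩ - 0.1625i|1⟩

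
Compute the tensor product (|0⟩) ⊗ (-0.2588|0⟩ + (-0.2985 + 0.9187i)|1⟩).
-0.2588|00⟩ + (-0.2985 + 0.9187i)|01⟩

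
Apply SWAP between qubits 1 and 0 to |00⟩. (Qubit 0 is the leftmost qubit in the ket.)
|00⟩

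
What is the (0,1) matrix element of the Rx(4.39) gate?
-0.8114i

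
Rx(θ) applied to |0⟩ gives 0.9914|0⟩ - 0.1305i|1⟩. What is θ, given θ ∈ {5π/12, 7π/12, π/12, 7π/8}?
π/12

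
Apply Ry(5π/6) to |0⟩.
0.2588|0⟩ + 0.9659|1⟩

Ry(5π/6) = [[cos(θ/2), −sin(θ/2)], [sin(θ/2), cos(θ/2)]]; θ = 5π/6, cos(θ/2) ≈ 0.258819, sin(θ/2) ≈ 0.965926.
With a = amp(|0⟩) = 1 and b = amp(|1⟩) = 0:
new amp(|0⟩) = (0.258819)·a + (-0.965926)·b = 0.2588
new amp(|1⟩) = (0.965926)·a + (0.258819)·b = 0.9659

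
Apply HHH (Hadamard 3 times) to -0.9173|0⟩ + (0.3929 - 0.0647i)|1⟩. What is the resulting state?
(-0.3708 - 0.04575i)|0⟩ + (-0.9265 + 0.04575i)|1⟩

H² = I, so H^3 = H: a single Hadamard. With (a, b) = (-0.9173, (0.3929 - 0.0647i)), H gives ((a + b)/√2, (a − b)/√2) = ((-0.3708 - 0.04575i), (-0.9265 + 0.04575i)).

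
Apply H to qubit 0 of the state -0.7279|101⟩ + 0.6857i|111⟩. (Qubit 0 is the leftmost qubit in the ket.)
-0.5147|001⟩ + 0.4849i|011⟩ + 0.5147|101⟩ - 0.4849i|111⟩

H on qubit 0 mixes each pair of kets that differ only in qubit 0: amplitudes (a, b) of (|…0…⟩, |…1…⟩) become ((a + b)/√2, (a − b)/√2). Kets absent from the input have amplitude 0.
(|001⟩, |101⟩): (a, b) = (0, -0.7279) → (-0.5147, 0.5147)
(|011⟩, |111⟩): (a, b) = (0, 0.6857i) → (0.4849i, -0.4849i)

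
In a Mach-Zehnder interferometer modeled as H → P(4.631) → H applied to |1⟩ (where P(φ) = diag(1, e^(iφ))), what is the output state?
(0.5406 + 0.4983i)|0⟩ + (0.4594 - 0.4983i)|1⟩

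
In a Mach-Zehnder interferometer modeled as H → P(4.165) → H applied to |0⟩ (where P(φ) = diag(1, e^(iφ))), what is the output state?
(0.2398 - 0.4269i)|0⟩ + (0.7602 + 0.4269i)|1⟩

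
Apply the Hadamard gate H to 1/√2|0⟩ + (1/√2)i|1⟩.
(1/2 + (1/2)i)|0⟩ + (1/2 - (1/2)i)|1⟩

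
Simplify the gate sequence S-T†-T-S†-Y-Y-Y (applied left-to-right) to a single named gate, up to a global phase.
Y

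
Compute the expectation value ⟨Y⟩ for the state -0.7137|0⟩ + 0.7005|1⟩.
0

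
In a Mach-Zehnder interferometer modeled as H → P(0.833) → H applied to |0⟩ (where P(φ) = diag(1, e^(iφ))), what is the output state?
(0.8363 + 0.37i)|0⟩ + (0.1637 - 0.37i)|1⟩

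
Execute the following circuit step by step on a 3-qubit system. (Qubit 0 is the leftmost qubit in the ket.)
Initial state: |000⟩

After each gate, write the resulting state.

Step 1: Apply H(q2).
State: 1/√2|000⟩ + 1/√2|001⟩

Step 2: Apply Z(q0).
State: 1/√2|000⟩ + 1/√2|001⟩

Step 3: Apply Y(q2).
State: -(1/√2)i|000⟩ + (1/√2)i|001⟩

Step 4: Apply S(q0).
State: -(1/√2)i|000⟩ + (1/√2)i|001⟩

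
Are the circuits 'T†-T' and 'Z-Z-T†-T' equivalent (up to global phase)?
Yes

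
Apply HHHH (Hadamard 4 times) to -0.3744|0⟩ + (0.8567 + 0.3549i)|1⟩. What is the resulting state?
-0.3744|0⟩ + (0.8567 + 0.3549i)|1⟩

H² = I, so an even number of Hadamards cancels: H^4 = I and the state is unchanged.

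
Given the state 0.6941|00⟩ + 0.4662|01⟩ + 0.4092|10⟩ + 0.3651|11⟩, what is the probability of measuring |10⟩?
0.1674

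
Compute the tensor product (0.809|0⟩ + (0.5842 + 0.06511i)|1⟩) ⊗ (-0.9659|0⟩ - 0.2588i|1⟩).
-0.7814|00⟩ - 0.2094i|01⟩ + (-0.5643 - 0.06289i)|10⟩ + (0.01685 - 0.1512i)|11⟩

amp(|b₁b₂…⟩) = product of the factor amplitudes for bits b₁, b₂, …; only kets whose every factor amplitude is nonzero survive.
|00⟩: (0.809)(-0.9659) = -0.7814
|01⟩: (0.809)(-0.2588i) = -0.2094i
|10⟩: (0.5842 + 0.06511i)(-0.9659) = (-0.5643 - 0.06289i)
|11⟩: (0.5842 + 0.06511i)(-0.2588i) = (0.01685 - 0.1512i)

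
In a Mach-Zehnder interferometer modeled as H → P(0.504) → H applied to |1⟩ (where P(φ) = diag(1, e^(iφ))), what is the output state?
(0.06217 - 0.2415i)|0⟩ + (0.9378 + 0.2415i)|1⟩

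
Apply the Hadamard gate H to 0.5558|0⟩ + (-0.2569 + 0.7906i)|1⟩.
(0.2114 + 0.559i)|0⟩ + (0.5747 - 0.559i)|1⟩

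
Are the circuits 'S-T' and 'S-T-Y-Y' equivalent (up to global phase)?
Yes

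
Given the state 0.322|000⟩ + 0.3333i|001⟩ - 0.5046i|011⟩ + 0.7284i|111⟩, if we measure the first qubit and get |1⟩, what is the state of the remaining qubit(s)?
i|11⟩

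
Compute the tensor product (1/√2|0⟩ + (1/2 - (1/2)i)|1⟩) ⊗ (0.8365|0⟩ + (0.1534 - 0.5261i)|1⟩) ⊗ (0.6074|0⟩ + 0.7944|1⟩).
0.3593|000⟩ + 0.4699|001⟩ + (0.06588 - 0.226i)|010⟩ + (0.08617 - 0.2955i)|011⟩ + (0.254 - 0.254i)|100⟩ + (0.3323 - 0.3323i)|101⟩ + (-0.1132 - 0.2064i)|110⟩ + (-0.148 - 0.2699i)|111⟩

amp(|b₁b₂…⟩) = product of the factor amplitudes for bits b₁, b₂, …; only kets whose every factor amplitude is nonzero survive.
|000⟩: (1/√2)(0.8365)(0.6074) = 0.3593
|001⟩: (1/√2)(0.8365)(0.7944) = 0.4699
|010⟩: (1/√2)(0.1534 - 0.5261i)(0.6074) = (0.06588 - 0.226i)
|011⟩: (1/√2)(0.1534 - 0.5261i)(0.7944) = (0.08617 - 0.2955i)
|100⟩: (1/2 - (1/2)i)(0.8365)(0.6074) = (0.254 - 0.254i)
|101⟩: (1/2 - (1/2)i)(0.8365)(0.7944) = (0.3323 - 0.3323i)
|110⟩: (1/2 - (1/2)i)(0.1534 - 0.5261i)(0.6074) = (-0.1132 - 0.2064i)
|111⟩: (1/2 - (1/2)i)(0.1534 - 0.5261i)(0.7944) = (-0.148 - 0.2699i)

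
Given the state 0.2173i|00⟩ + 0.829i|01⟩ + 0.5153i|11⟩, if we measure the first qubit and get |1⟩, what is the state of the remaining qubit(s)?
i|1⟩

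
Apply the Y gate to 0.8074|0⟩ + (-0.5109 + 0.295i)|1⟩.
(0.295 + 0.5109i)|0⟩ + 0.8074i|1⟩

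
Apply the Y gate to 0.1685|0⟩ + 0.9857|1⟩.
-0.9857i|0⟩ + 0.1685i|1⟩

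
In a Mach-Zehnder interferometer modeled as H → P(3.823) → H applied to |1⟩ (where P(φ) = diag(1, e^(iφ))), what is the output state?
(0.8883 + 0.3149i)|0⟩ + (0.1117 - 0.3149i)|1⟩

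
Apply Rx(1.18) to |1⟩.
-0.5564i|0⟩ + 0.8309|1⟩

Rx(1.18) = [[cos(θ/2), −i·sin(θ/2)], [−i·sin(θ/2), cos(θ/2)]]; θ = 1.18, cos(θ/2) ≈ 0.830941, sin(θ/2) ≈ 0.556361.
With a = amp(|0⟩) = 0 and b = amp(|1⟩) = 1:
new amp(|0⟩) = (0.830941)·a + (-0.556361i)·b = -0.5564i
new amp(|1⟩) = (-0.556361i)·a + (0.830941)·b = 0.8309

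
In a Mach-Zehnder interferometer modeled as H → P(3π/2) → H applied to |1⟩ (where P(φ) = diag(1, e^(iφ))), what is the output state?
(1/2 + (1/2)i)|0⟩ + (1/2 - (1/2)i)|1⟩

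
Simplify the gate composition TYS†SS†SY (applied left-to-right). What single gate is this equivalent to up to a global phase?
T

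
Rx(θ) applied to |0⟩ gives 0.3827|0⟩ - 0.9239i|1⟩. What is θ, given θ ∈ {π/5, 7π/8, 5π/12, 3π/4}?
3π/4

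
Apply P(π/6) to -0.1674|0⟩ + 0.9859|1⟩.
-0.1674|0⟩ + (0.8538 + 0.493i)|1⟩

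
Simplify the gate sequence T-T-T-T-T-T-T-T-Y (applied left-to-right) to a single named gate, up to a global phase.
Y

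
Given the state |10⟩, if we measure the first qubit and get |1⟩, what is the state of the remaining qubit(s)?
|0⟩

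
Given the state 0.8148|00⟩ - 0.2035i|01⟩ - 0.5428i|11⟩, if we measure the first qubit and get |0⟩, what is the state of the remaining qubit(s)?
0.9702|0⟩ - 0.2423i|1⟩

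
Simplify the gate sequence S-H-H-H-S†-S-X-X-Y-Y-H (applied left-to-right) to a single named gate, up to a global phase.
S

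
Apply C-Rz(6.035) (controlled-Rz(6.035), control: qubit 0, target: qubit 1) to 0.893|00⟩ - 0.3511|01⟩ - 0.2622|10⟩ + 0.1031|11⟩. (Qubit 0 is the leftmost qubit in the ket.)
0.893|00⟩ - 0.3511|01⟩ + (0.2602 + 0.03245i)|10⟩ + (-0.1023 + 0.01276i)|11⟩

C-Rz(6.035) leaves the control-|0⟩ kets |00⟩, |01⟩ unchanged and applies Rz(6.035) to qubit 1 on the control-|1⟩ pair (|10⟩, |11⟩).
Rz(6.035) = [[e^(−iθ/2), 0], [0, e^(iθ/2)]] with e^(±iθ/2) = cos(θ/2) ± i·sin(θ/2); θ = 6.035, cos(θ/2) ≈ -0.99231, sin(θ/2) ≈ 0.123774.
With a = amp(|10⟩) = -0.2622 and b = amp(|11⟩) = 0.1031:
new amp(|10⟩) = (-0.99231 - 0.123774i)·a = (0.2602 + 0.03245i)
new amp(|11⟩) = (-0.99231 + 0.123774i)·b = (-0.1023 + 0.01276i)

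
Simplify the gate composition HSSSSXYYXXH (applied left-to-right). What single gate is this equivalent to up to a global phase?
Z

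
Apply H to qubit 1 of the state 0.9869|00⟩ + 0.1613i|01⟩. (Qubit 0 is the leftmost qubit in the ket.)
(0.6978 + 0.1141i)|00⟩ + (0.6978 - 0.1141i)|01⟩

H on qubit 1 mixes each pair of kets that differ only in qubit 1: amplitudes (a, b) of (|…0…⟩, |…1…⟩) become ((a + b)/√2, (a − b)/√2). Kets absent from the input have amplitude 0.
(|00⟩, |01⟩): (a, b) = (0.9869, 0.1613i) → ((0.6978 + 0.1141i), (0.6978 - 0.1141i))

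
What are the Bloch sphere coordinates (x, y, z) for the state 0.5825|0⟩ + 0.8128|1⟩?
(0.9469, 0, -0.3213)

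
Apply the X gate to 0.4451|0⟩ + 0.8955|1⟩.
0.8955|0⟩ + 0.4451|1⟩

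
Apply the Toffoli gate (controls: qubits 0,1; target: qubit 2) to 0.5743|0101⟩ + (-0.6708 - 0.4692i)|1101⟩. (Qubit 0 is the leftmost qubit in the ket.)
0.5743|0101⟩ + (-0.6708 - 0.4692i)|1111⟩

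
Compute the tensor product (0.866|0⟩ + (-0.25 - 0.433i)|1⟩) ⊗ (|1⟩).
0.866|01⟩ + (-0.25 - 0.433i)|11⟩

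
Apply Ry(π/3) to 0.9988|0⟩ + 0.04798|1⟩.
0.841|0⟩ + 0.541|1⟩

Ry(π/3) = [[cos(θ/2), −sin(θ/2)], [sin(θ/2), cos(θ/2)]]; θ = π/3, cos(θ/2) ≈ 0.866025, sin(θ/2) ≈ 0.5.
With a = amp(|0⟩) = 0.9988 and b = amp(|1⟩) = 0.04798:
new amp(|0⟩) = (0.866025)·a + (-0.5)·b = 0.841
new amp(|1⟩) = (0.5)·a + (0.866025)·b = 0.541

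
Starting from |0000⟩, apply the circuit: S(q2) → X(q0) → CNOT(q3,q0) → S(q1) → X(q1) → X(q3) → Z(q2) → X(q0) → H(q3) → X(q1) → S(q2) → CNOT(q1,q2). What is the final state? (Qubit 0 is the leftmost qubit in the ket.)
1/√2|0000⟩ - 1/√2|0001⟩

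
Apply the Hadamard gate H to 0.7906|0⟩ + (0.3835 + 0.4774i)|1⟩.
(0.8302 + 0.3376i)|0⟩ + (0.2879 - 0.3376i)|1⟩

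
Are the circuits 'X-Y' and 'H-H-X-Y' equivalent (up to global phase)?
Yes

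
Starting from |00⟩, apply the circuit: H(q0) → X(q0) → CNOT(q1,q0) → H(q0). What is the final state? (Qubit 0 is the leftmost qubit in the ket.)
|00⟩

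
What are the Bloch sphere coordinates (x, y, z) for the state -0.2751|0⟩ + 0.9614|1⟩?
(-0.529, 0, -0.8486)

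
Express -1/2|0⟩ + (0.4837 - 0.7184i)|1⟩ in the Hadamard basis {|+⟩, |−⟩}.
(-0.01153 - 0.508i)|+⟩ + (-0.6956 + 0.508i)|−⟩

With |ψ⟩ = α|0⟩ + β|1⟩, the Hadamard-basis coefficients are ⟨+|ψ⟩ = (α + β)/√2 and ⟨−|ψ⟩ = (α − β)/√2.
Here α = -1/2, β = (0.4837 - 0.7184i): (α + β)/√2 = (-0.01153 - 0.508i), (α − β)/√2 = (-0.6956 + 0.508i).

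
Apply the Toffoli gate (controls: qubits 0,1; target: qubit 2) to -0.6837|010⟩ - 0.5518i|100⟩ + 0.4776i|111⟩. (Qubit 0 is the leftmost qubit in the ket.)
-0.6837|010⟩ - 0.5518i|100⟩ + 0.4776i|110⟩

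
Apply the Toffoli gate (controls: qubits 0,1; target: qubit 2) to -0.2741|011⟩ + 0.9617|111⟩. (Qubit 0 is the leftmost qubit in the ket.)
-0.2741|011⟩ + 0.9617|110⟩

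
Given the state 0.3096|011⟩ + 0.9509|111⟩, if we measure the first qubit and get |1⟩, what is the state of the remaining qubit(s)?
|11⟩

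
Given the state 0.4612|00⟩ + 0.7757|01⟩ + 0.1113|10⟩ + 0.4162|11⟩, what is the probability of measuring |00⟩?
0.2127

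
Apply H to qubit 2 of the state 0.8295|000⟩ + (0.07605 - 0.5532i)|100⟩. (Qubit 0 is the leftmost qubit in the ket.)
0.5865|000⟩ + 0.5865|001⟩ + (0.05378 - 0.3912i)|100⟩ + (0.05378 - 0.3912i)|101⟩

H on qubit 2 mixes each pair of kets that differ only in qubit 2: amplitudes (a, b) of (|…0…⟩, |…1…⟩) become ((a + b)/√2, (a − b)/√2). Kets absent from the input have amplitude 0.
(|000⟩, |001⟩): (a, b) = (0.8295, 0) → (0.5865, 0.5865)
(|100⟩, |101⟩): (a, b) = ((0.07605 - 0.5532i), 0) → ((0.05378 - 0.3912i), (0.05378 - 0.3912i))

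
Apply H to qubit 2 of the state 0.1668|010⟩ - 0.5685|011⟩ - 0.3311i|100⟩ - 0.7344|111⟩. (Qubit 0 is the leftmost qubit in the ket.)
-0.284|010⟩ + 0.5199|011⟩ - 0.2341i|100⟩ - 0.2341i|101⟩ - 0.5193|110⟩ + 0.5193|111⟩

H on qubit 2 mixes each pair of kets that differ only in qubit 2: amplitudes (a, b) of (|…0…⟩, |…1…⟩) become ((a + b)/√2, (a − b)/√2). Kets absent from the input have amplitude 0.
(|010⟩, |011⟩): (a, b) = (0.1668, -0.5685) → (-0.284, 0.5199)
(|100⟩, |101⟩): (a, b) = (-0.3311i, 0) → (-0.2341i, -0.2341i)
(|110⟩, |111⟩): (a, b) = (0, -0.7344) → (-0.5193, 0.5193)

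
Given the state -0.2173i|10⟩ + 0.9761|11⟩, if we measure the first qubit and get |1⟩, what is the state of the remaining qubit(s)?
-0.2173i|0⟩ + 0.9761|1⟩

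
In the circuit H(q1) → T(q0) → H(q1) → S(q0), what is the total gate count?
4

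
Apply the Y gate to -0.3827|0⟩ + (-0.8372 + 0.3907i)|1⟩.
(0.3907 + 0.8372i)|0⟩ - 0.3827i|1⟩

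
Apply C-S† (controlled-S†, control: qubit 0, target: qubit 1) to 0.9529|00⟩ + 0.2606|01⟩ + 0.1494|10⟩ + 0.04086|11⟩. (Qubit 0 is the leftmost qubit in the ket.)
0.9529|00⟩ + 0.2606|01⟩ + 0.1494|10⟩ - 0.04086i|11⟩

C-S† leaves the control-|0⟩ kets |00⟩, |01⟩ unchanged and applies S† to qubit 1 on the control-|1⟩ pair (|10⟩, |11⟩).
S† = [[1, 0], [0, -i]].
With a = amp(|10⟩) = 0.1494 and b = amp(|11⟩) = 0.04086:
new amp(|10⟩) = (1)·a = 0.1494
new amp(|11⟩) = (-i)·b = -0.04086i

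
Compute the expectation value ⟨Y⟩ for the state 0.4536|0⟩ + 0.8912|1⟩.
0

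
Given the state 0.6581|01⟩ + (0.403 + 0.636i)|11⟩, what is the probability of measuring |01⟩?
0.4331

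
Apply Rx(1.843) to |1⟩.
-0.7965i|0⟩ + 0.6046|1⟩

Rx(1.843) = [[cos(θ/2), −i·sin(θ/2)], [−i·sin(θ/2), cos(θ/2)]]; θ = 1.843, cos(θ/2) ≈ 0.604626, sin(θ/2) ≈ 0.796509.
With a = amp(|0⟩) = 0 and b = amp(|1⟩) = 1:
new amp(|0⟩) = (0.604626)·a + (-0.796509i)·b = -0.7965i
new amp(|1⟩) = (-0.796509i)·a + (0.604626)·b = 0.6046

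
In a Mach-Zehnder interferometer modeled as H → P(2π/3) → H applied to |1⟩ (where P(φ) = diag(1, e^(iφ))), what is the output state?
(0.75 - 0.433i)|0⟩ + (0.25 + 0.433i)|1⟩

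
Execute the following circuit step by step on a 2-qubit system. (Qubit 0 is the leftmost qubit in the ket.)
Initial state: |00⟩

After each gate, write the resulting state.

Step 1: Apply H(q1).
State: 1/√2|00⟩ + 1/√2|01⟩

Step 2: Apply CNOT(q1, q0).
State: 1/√2|00⟩ + 1/√2|11⟩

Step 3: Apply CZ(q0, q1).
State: 1/√2|00⟩ - 1/√2|11⟩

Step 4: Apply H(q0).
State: 1/2|00⟩ - 1/2|01⟩ + 1/2|10⟩ + 1/2|11⟩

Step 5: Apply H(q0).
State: 1/√2|00⟩ - 1/√2|11⟩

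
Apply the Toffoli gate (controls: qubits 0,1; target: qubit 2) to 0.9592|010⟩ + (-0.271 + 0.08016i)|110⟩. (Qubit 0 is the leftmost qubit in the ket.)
0.9592|010⟩ + (-0.271 + 0.08016i)|111⟩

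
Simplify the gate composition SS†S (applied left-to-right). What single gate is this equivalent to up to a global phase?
S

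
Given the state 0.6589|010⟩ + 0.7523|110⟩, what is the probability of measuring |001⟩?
0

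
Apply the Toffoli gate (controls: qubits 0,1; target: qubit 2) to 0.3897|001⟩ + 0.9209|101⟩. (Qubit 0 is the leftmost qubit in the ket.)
0.3897|001⟩ + 0.9209|101⟩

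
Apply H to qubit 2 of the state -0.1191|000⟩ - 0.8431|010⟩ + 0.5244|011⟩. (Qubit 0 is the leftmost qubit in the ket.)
-0.08422|000⟩ - 0.08422|001⟩ - 0.2254|010⟩ - 0.967|011⟩

H on qubit 2 mixes each pair of kets that differ only in qubit 2: amplitudes (a, b) of (|…0…⟩, |…1…⟩) become ((a + b)/√2, (a − b)/√2). Kets absent from the input have amplitude 0.
(|000⟩, |001⟩): (a, b) = (-0.1191, 0) → (-0.08422, -0.08422)
(|010⟩, |011⟩): (a, b) = (-0.8431, 0.5244) → (-0.2254, -0.967)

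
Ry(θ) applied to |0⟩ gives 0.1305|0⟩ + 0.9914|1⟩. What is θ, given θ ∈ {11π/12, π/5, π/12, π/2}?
11π/12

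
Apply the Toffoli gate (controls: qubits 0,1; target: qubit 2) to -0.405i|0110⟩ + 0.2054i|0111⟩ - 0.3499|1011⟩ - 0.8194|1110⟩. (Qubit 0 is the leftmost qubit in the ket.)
-0.405i|0110⟩ + 0.2054i|0111⟩ - 0.3499|1011⟩ - 0.8194|1100⟩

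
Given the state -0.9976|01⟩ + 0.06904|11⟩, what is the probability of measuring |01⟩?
0.9952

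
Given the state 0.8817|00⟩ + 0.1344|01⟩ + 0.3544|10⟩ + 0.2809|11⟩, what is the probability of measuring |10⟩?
0.1256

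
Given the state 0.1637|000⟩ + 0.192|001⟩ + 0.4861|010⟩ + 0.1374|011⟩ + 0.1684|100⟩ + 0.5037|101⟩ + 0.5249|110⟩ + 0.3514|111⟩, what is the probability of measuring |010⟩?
0.2363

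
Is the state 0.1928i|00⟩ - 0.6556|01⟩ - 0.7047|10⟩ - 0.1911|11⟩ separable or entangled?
Entangled

Writing the state as a|00⟩ + b|01⟩ + c|10⟩ + d|11⟩, it is a product state iff ad − bc = 0.
Here (a, b, c, d) = (0.1928i, -0.6556, -0.7047, -0.1911): ad − bc = (0.1928i)(-0.1911) − (-0.6556)(-0.7047) = (-0.462 - 0.03684i) ≠ 0, so the state is entangled.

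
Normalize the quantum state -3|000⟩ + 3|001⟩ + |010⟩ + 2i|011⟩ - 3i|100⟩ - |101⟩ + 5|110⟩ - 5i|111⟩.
-0.3293|000⟩ + 0.3293|001⟩ + 0.1098|010⟩ + 0.2195i|011⟩ - 0.3293i|100⟩ - 0.1098|101⟩ + 0.5488|110⟩ - 0.5488i|111⟩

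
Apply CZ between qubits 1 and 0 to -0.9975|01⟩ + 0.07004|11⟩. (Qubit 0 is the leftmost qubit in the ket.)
-0.9975|01⟩ - 0.07004|11⟩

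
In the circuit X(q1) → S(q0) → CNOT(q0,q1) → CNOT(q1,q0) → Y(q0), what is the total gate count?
5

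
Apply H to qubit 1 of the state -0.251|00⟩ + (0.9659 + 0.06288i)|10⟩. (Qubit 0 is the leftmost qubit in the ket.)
-0.1775|00⟩ - 0.1775|01⟩ + (0.683 + 0.04446i)|10⟩ + (0.683 + 0.04446i)|11⟩

H on qubit 1 mixes each pair of kets that differ only in qubit 1: amplitudes (a, b) of (|…0…⟩, |…1…⟩) become ((a + b)/√2, (a − b)/√2). Kets absent from the input have amplitude 0.
(|00⟩, |01⟩): (a, b) = (-0.251, 0) → (-0.1775, -0.1775)
(|10⟩, |11⟩): (a, b) = ((0.9659 + 0.06288i), 0) → ((0.683 + 0.04446i), (0.683 + 0.04446i))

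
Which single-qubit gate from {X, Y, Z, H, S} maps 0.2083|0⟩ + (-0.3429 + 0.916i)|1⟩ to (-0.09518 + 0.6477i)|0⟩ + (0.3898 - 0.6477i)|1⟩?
H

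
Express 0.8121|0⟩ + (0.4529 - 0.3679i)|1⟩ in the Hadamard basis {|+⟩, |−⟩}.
(0.8945 - 0.2601i)|+⟩ + (0.254 + 0.2601i)|−⟩

With |ψ⟩ = α|0⟩ + β|1⟩, the Hadamard-basis coefficients are ⟨+|ψ⟩ = (α + β)/√2 and ⟨−|ψ⟩ = (α − β)/√2.
Here α = 0.8121, β = (0.4529 - 0.3679i): (α + β)/√2 = (0.8945 - 0.2601i), (α − β)/√2 = (0.254 + 0.2601i).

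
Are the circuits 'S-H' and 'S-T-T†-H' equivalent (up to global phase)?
Yes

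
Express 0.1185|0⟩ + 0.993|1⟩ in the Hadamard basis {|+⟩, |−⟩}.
0.7859|+⟩ - 0.6184|−⟩

With |ψ⟩ = α|0⟩ + β|1⟩, the Hadamard-basis coefficients are ⟨+|ψ⟩ = (α + β)/√2 and ⟨−|ψ⟩ = (α − β)/√2.
Here α = 0.1185, β = 0.993: (α + β)/√2 = 0.7859, (α − β)/√2 = -0.6184.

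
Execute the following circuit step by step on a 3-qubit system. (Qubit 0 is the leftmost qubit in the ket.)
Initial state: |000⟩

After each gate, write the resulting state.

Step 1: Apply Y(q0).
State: i|100⟩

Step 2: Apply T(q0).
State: (-1/√2 + (1/√2)i)|100⟩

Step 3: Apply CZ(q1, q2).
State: (-1/√2 + (1/√2)i)|100⟩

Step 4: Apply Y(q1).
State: (-1/√2 - (1/√2)i)|110⟩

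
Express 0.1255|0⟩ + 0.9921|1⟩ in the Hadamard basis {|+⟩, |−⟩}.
0.7903|+⟩ - 0.6128|−⟩

With |ψ⟩ = α|0⟩ + β|1⟩, the Hadamard-basis coefficients are ⟨+|ψ⟩ = (α + β)/√2 and ⟨−|ψ⟩ = (α − β)/√2.
Here α = 0.1255, β = 0.9921: (α + β)/√2 = 0.7903, (α − β)/√2 = -0.6128.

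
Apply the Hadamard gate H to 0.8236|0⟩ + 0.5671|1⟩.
0.9834|0⟩ + 0.1814|1⟩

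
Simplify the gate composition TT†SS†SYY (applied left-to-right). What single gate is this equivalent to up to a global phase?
S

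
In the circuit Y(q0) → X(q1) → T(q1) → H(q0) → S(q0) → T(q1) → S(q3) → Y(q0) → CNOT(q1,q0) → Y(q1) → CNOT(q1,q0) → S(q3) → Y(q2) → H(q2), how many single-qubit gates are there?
12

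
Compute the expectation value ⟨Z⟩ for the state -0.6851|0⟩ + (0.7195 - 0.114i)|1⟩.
-0.06131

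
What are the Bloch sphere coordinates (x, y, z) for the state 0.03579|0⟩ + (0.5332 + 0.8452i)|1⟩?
(0.03817, 0.0605, -0.9974)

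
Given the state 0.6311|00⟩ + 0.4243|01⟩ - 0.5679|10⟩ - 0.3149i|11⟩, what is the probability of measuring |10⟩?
0.3225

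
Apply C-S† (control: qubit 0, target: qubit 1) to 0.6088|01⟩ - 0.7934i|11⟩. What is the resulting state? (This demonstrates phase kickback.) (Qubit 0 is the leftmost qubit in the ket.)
0.6088|01⟩ - 0.7934|11⟩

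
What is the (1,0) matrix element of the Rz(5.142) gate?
0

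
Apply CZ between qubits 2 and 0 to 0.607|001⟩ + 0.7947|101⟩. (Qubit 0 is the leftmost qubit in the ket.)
0.607|001⟩ - 0.7947|101⟩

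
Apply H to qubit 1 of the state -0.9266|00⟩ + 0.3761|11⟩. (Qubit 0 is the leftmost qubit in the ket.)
-0.6552|00⟩ - 0.6552|01⟩ + 0.2659|10⟩ - 0.2659|11⟩

H on qubit 1 mixes each pair of kets that differ only in qubit 1: amplitudes (a, b) of (|…0…⟩, |…1…⟩) become ((a + b)/√2, (a − b)/√2). Kets absent from the input have amplitude 0.
(|00⟩, |01⟩): (a, b) = (-0.9266, 0) → (-0.6552, -0.6552)
(|10⟩, |11⟩): (a, b) = (0, 0.3761) → (0.2659, -0.2659)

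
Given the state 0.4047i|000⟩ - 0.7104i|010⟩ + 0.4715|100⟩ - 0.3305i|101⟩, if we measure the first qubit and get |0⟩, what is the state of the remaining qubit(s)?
0.495i|00⟩ - 0.8689i|10⟩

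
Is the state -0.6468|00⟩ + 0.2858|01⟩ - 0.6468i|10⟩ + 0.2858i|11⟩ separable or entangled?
Separable

Writing the state as a|00⟩ + b|01⟩ + c|10⟩ + d|11⟩, it is a product state iff ad − bc = 0.
Here (a, b, c, d) = (-0.6468, 0.2858, -0.6468i, 0.2858i): ad − bc = (-0.6468)(0.2858i) − (0.2858)(-0.6468i) = 0, so the state is separable.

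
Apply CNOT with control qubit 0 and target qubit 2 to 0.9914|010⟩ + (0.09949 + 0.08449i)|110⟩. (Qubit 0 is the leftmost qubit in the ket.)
0.9914|010⟩ + (0.09949 + 0.08449i)|111⟩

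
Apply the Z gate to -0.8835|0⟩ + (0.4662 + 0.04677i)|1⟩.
-0.8835|0⟩ + (-0.4662 - 0.04677i)|1⟩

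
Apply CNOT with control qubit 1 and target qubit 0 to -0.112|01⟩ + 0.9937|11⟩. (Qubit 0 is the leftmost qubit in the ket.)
0.9937|01⟩ - 0.112|11⟩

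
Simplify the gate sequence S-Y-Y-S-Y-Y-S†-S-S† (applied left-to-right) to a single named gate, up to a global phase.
S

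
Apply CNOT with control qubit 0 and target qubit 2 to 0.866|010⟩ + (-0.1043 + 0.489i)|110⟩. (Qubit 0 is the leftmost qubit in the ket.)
0.866|010⟩ + (-0.1043 + 0.489i)|111⟩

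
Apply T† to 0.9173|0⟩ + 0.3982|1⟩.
0.9173|0⟩ + (0.2816 - 0.2816i)|1⟩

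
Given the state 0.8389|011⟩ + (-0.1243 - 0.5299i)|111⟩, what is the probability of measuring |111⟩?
0.2962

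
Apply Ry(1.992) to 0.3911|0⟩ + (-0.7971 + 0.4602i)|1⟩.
(0.8816 - 0.3862i)|0⟩ + (-0.1051 + 0.2502i)|1⟩

Ry(1.992) = [[cos(θ/2), −sin(θ/2)], [sin(θ/2), cos(θ/2)]]; θ = 1.992, cos(θ/2) ≈ 0.543664, sin(θ/2) ≈ 0.839303.
With a = amp(|0⟩) = 0.3911 and b = amp(|1⟩) = (-0.7971 + 0.4602i):
new amp(|0⟩) = (0.543664)·a + (-0.839303)·b = (0.8816 - 0.3862i)
new amp(|1⟩) = (0.839303)·a + (0.543664)·b = (-0.1051 + 0.2502i)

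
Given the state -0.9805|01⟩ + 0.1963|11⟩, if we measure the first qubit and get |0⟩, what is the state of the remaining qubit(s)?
-|1⟩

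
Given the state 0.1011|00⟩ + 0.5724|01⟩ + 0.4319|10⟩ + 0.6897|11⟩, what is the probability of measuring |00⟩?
0.01022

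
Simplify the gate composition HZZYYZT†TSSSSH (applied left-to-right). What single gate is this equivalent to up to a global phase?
X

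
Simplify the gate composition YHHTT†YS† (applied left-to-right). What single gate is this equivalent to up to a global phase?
S†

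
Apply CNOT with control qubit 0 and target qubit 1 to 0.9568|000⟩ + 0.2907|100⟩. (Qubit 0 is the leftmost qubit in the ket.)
0.9568|000⟩ + 0.2907|110⟩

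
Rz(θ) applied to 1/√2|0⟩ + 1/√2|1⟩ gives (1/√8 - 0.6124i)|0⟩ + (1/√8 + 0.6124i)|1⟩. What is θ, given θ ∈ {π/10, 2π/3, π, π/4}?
2π/3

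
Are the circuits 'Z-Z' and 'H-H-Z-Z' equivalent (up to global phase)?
Yes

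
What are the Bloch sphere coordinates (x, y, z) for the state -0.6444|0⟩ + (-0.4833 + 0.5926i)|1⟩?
(0.6229, -0.7637, -0.1695)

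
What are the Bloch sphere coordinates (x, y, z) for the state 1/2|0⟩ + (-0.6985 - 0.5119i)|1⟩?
(-0.6985, -0.5119, -0.4999)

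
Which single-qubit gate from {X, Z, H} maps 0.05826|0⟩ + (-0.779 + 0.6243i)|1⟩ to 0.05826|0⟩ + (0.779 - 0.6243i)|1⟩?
Z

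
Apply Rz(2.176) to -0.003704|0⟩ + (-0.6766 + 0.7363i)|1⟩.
(-0.00172 + 0.003281i)|0⟩ + (-0.9663 - 0.2574i)|1⟩

Rz(2.176) = [[e^(−iθ/2), 0], [0, e^(iθ/2)]] with e^(±iθ/2) = cos(θ/2) ± i·sin(θ/2); θ = 2.176, cos(θ/2) ≈ 0.464258, sin(θ/2) ≈ 0.8857.
With a = amp(|0⟩) = -0.003704 and b = amp(|1⟩) = (-0.6766 + 0.7363i):
new amp(|0⟩) = (0.464258 - 0.8857i)·a = (-0.00172 + 0.003281i)
new amp(|1⟩) = (0.464258 + 0.8857i)·b = (-0.9663 - 0.2574i)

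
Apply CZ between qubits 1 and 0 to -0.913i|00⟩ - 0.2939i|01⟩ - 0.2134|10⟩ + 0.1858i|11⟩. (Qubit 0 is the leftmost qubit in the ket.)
-0.913i|00⟩ - 0.2939i|01⟩ - 0.2134|10⟩ - 0.1858i|11⟩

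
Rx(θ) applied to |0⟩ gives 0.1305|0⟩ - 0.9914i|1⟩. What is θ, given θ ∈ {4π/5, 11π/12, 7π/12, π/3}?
11π/12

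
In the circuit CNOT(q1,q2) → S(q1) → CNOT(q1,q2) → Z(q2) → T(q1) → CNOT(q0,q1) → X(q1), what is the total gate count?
7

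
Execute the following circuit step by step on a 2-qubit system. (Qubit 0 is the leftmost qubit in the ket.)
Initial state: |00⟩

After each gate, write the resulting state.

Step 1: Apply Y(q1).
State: i|01⟩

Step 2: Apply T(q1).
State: (-1/√2 + (1/√2)i)|01⟩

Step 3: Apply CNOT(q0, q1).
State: (-1/√2 + (1/√2)i)|01⟩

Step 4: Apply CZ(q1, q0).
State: (-1/√2 + (1/√2)i)|01⟩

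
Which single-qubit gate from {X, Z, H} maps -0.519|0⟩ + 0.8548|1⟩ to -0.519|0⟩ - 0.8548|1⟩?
Z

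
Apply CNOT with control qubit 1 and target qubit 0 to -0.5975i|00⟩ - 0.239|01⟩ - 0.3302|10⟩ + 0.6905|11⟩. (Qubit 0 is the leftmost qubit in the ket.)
-0.5975i|00⟩ + 0.6905|01⟩ - 0.3302|10⟩ - 0.239|11⟩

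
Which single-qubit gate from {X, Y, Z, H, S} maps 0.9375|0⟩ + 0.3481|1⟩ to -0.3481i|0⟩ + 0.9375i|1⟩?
Y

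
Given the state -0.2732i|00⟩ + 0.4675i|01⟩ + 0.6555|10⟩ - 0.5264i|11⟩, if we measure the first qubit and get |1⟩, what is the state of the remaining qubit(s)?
0.7797|0⟩ - 0.6261i|1⟩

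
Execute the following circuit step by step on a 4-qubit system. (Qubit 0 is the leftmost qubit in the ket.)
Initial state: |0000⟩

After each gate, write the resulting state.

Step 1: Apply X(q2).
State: |0010⟩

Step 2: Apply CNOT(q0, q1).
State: |0010⟩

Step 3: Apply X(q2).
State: |0000⟩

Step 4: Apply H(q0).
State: 1/√2|0000⟩ + 1/√2|1000⟩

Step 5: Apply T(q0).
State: 1/√2|0000⟩ + (1/2 + (1/2)i)|1000⟩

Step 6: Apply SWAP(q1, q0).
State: 1/√2|0000⟩ + (1/2 + (1/2)i)|0100⟩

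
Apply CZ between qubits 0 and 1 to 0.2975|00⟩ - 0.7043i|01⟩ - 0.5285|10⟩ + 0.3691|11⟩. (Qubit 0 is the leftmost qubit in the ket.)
0.2975|00⟩ - 0.7043i|01⟩ - 0.5285|10⟩ - 0.3691|11⟩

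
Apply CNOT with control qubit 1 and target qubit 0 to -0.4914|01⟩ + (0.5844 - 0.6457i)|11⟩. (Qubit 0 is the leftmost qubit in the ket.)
(0.5844 - 0.6457i)|01⟩ - 0.4914|11⟩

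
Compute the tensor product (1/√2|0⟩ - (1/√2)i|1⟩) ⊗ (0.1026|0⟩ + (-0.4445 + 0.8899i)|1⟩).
0.07255|00⟩ + (-0.3143 + 0.6293i)|01⟩ - 0.07255i|10⟩ + (0.6293 + 0.3143i)|11⟩

amp(|b₁b₂…⟩) = product of the factor amplitudes for bits b₁, b₂, …; only kets whose every factor amplitude is nonzero survive.
|00⟩: (1/√2)(0.1026) = 0.07255
|01⟩: (1/√2)(-0.4445 + 0.8899i) = (-0.3143 + 0.6293i)
|10⟩: (-(1/√2)i)(0.1026) = -0.07255i
|11⟩: (-(1/√2)i)(-0.4445 + 0.8899i) = (0.6293 + 0.3143i)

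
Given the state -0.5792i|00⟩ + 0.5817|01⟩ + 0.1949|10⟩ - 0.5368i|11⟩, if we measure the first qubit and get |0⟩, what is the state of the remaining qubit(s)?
-0.7056i|0⟩ + 0.7086|1⟩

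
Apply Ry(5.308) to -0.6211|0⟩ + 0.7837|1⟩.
0.1816|0⟩ - 0.9834|1⟩

Ry(5.308) = [[cos(θ/2), −sin(θ/2)], [sin(θ/2), cos(θ/2)]]; θ = 5.308, cos(θ/2) ≈ -0.883463, sin(θ/2) ≈ 0.4685.
With a = amp(|0⟩) = -0.6211 and b = amp(|1⟩) = 0.7837:
new amp(|0⟩) = (-0.883463)·a + (-0.4685)·b = 0.1816
new amp(|1⟩) = (0.4685)·a + (-0.883463)·b = -0.9834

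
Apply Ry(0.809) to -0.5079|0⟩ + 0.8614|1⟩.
-0.8059|0⟩ + 0.592|1⟩

Ry(0.809) = [[cos(θ/2), −sin(θ/2)], [sin(θ/2), cos(θ/2)]]; θ = 0.809, cos(θ/2) ≈ 0.919299, sin(θ/2) ≈ 0.393559.
With a = amp(|0⟩) = -0.5079 and b = amp(|1⟩) = 0.8614:
new amp(|0⟩) = (0.919299)·a + (-0.393559)·b = -0.8059
new amp(|1⟩) = (0.393559)·a + (0.919299)·b = 0.592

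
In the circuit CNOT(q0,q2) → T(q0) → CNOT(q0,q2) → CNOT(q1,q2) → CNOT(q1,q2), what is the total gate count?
5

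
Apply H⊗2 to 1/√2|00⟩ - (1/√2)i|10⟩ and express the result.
(1/√8 - (1/√8)i)|00⟩ + (1/√8 - (1/√8)i)|01⟩ + (1/√8 + (1/√8)i)|10⟩ + (1/√8 + (1/√8)i)|11⟩

H⊗2 gives amp(|y⟩) = (1/2) Σ_x (−1)^(x·y) amp(|x⟩), where x·y is the number of positions in which both x and y have a 1.
|00⟩: (1/√2 - (1/√2)i)/2 = (1/√8 - (1/√8)i)
|01⟩: (1/√2 - (1/√2)i)/2 = (1/√8 - (1/√8)i)
|10⟩: (1/√2 + (1/√2)i)/2 = (1/√8 + (1/√8)i)
|11⟩: (1/√2 + (1/√2)i)/2 = (1/√8 + (1/√8)i)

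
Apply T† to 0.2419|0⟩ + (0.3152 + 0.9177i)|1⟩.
0.2419|0⟩ + (0.8718 + 0.426i)|1⟩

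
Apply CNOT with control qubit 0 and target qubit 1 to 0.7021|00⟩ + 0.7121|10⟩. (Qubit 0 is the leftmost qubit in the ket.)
0.7021|00⟩ + 0.7121|11⟩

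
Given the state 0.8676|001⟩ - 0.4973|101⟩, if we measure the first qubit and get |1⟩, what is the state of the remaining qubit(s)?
-|01⟩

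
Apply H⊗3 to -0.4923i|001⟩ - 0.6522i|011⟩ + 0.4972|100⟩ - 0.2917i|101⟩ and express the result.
(0.1758 - 0.5078i)|000⟩ + (0.1758 + 0.5078i)|001⟩ + (0.1758 - 0.0466i)|010⟩ + (0.1758 + 0.0466i)|011⟩ + (-0.1758 - 0.3015i)|100⟩ + (-0.1758 + 0.3015i)|101⟩ + (-0.1758 + 0.1597i)|110⟩ + (-0.1758 - 0.1597i)|111⟩

H⊗3 gives amp(|y⟩) = (1/2√2) Σ_x (−1)^(x·y) amp(|x⟩), where x·y is the number of positions in which both x and y have a 1.
|000⟩: (-0.4923i - 0.6522i + 0.4972 - 0.2917i)/(2√2) = (0.1758 - 0.5078i)
|001⟩: (0.4923i + 0.6522i + 0.4972 + 0.2917i)/(2√2) = (0.1758 + 0.5078i)
|010⟩: (-0.4923i + 0.6522i + 0.4972 - 0.2917i)/(2√2) = (0.1758 - 0.0466i)
|011⟩: (0.4923i - 0.6522i + 0.4972 + 0.2917i)/(2√2) = (0.1758 + 0.0466i)
|100⟩: (-0.4923i - 0.6522i - 0.4972 + 0.2917i)/(2√2) = (-0.1758 - 0.3015i)
|101⟩: (0.4923i + 0.6522i - 0.4972 - 0.2917i)/(2√2) = (-0.1758 + 0.3015i)
|110⟩: (-0.4923i + 0.6522i - 0.4972 + 0.2917i)/(2√2) = (-0.1758 + 0.1597i)
|111⟩: (0.4923i - 0.6522i - 0.4972 - 0.2917i)/(2√2) = (-0.1758 - 0.1597i)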